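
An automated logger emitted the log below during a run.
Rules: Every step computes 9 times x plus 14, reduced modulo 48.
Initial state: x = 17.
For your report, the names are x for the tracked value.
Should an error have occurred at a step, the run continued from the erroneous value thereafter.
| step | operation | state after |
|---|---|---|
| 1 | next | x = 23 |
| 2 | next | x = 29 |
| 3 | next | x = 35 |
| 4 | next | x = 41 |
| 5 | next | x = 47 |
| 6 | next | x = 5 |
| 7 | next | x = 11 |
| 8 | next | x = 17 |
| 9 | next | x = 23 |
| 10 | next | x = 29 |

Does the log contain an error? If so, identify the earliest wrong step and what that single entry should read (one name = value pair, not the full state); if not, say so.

Recomputing the run from the initial state:
step 1: x = 23
step 2: x = 29
step 3: x = 35
step 4: x = 41
step 5: x = 47
step 6: x = 5
step 7: x = 11
step 8: x = 17
step 9: x = 23
step 10: x = 29
This matches the log at every step.

no error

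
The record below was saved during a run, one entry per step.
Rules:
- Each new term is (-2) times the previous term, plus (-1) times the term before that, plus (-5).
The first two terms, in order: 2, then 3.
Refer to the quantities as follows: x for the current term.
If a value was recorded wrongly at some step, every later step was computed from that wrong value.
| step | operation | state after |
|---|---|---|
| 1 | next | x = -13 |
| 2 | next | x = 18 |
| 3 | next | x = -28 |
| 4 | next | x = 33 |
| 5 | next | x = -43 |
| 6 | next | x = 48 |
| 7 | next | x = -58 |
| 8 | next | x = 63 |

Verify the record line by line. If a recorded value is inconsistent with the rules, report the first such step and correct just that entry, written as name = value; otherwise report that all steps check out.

no error

Step 1: x = -2*(3) + (-1)*(2) + (-5) = -13 — confirmed correct.
Step 2: x = -2*(-13) + (-1)*(3) + (-5) = 18 — no discrepancy.
Step 3: x = -2*(18) + (-1)*(-13) + (-5) = -28 — matches.
Step 4: x = -2*(-28) + (-1)*(18) + (-5) = 33 — consistent with the record.
Step 5: x = -2*(33) + (-1)*(-28) + (-5) = -43 — exactly as logged.
Step 6: x = -2*(-43) + (-1)*(33) + (-5) = 48 — consistent with the record.
Step 7: x = -2*(48) + (-1)*(-43) + (-5) = -58 — consistent with the record.
Step 8: x = -2*(-58) + (-1)*(48) + (-5) = 63 — checks out.
The whole run recomputes cleanly — no discrepancies.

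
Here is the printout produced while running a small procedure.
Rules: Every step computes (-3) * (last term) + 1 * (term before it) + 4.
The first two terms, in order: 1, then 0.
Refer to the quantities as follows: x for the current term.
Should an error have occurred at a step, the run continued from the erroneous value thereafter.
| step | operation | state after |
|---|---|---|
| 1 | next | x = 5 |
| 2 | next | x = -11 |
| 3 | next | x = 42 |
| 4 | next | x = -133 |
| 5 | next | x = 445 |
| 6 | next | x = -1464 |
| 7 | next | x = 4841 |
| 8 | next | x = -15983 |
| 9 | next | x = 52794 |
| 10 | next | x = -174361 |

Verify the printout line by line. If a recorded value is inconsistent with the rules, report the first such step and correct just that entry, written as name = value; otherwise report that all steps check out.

no error

1. x = -3*(0) + (1)*(1) + (4) = 5 (confirmed correct)
2. x = -3*(5) + (1)*(0) + (4) = -11 (same as recorded)
3. x = -3*(-11) + (1)*(5) + (4) = 42 (no discrepancy)
4. x = -3*(42) + (1)*(-11) + (4) = -133 (confirmed correct)
5. x = -3*(-133) + (1)*(42) + (4) = 445 (exactly as logged)
6. x = -3*(445) + (1)*(-133) + (4) = -1464 (in agreement)
7. x = -3*(-1464) + (1)*(445) + (4) = 4841 (consistent with the printout)
8. x = -3*(4841) + (1)*(-1464) + (4) = -15983 (confirmed correct)
9. x = -3*(-15983) + (1)*(4841) + (4) = 52794 (consistent with the printout)
10. x = -3*(52794) + (1)*(-15983) + (4) = -174361 (checks out)
All entries verified; no error found.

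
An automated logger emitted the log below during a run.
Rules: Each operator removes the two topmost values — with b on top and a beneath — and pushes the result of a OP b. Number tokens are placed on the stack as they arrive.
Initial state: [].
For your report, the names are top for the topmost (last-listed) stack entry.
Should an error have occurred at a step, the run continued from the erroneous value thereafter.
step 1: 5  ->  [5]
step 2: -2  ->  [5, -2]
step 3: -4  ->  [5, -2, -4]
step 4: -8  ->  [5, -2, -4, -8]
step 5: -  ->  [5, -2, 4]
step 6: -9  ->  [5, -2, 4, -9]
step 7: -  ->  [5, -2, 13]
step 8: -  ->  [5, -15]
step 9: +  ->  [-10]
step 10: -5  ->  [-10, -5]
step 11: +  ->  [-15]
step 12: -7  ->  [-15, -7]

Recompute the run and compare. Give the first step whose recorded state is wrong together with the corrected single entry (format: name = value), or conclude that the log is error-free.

no error

step 1: push 5: top = 5 -> checks out
step 2: push -2: top = -2 -> consistent with the log
step 3: push -4: top = -4 -> no discrepancy
step 4: push -8: top = -8 -> confirmed correct
step 5: -4 - -8 = 4 -> same as recorded
step 6: push -9: top = -9 -> consistent with the log
step 7: 4 - -9 = 13 -> exactly as logged
step 8: -2 - 13 = -15 -> same as recorded
step 9: 5 + -15 = -10 -> checks out
step 10: push -5: top = -5 -> in agreement
step 11: -10 + -5 = -15 -> in agreement
step 12: push -7: top = -7 -> matches
Every step is consistent.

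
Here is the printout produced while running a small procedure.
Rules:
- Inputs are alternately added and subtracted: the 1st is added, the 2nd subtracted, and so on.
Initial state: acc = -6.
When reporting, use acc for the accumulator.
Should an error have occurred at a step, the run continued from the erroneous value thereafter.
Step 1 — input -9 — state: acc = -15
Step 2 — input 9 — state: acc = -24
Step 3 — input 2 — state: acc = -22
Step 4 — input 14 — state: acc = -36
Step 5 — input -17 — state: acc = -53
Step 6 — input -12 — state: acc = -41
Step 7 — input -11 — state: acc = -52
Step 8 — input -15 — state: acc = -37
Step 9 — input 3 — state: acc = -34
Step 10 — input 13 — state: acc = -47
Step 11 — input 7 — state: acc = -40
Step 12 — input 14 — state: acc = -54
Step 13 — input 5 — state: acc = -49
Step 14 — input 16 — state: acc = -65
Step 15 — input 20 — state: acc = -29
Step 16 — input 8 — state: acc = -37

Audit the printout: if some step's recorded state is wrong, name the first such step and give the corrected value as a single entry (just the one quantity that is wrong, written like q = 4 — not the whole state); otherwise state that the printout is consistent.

step 15, acc = -45

step 1: acc = -6 + -9 = -15 -> verified
step 2: acc = -15 - 9 = -24 -> verified
step 3: acc = -24 + 2 = -22 -> same as recorded
step 4: acc = -22 - 14 = -36 -> confirmed correct
step 5: acc = -36 + -17 = -53 -> verified
step 6: acc = -53 - -12 = -41 -> checks out
step 7: acc = -41 + -11 = -52 -> exactly as logged
step 8: acc = -52 - -15 = -37 -> no discrepancy
step 9: acc = -37 + 3 = -34 -> no discrepancy
step 10: acc = -34 - 13 = -47 -> consistent with the printout
step 11: acc = -47 + 7 = -40 -> agrees with the printout
step 12: acc = -40 - 14 = -54 -> checks out
step 13: acc = -54 + 5 = -49 -> checks out
step 14: acc = -49 - 16 = -65 -> verified
step 15: acc = -65 + 20 = -45 -> the printout disagrees here
That makes step 15 the first incorrect line — acc = -45 is what it should show.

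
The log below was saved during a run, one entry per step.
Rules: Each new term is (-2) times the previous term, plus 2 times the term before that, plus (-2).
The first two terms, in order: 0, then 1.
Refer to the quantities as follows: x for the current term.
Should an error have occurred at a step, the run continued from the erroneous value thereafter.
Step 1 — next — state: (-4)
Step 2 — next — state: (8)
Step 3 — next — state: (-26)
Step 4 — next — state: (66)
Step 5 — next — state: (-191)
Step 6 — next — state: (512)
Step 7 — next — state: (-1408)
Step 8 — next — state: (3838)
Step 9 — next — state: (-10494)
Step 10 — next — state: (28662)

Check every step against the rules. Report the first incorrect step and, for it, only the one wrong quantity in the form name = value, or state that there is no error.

step 5, x = -186

Recomputing the run from the initial state:
step 1: x = -4
step 2: x = 8
step 3: x = -26
step 4: x = 66
step 5: x = -186
step 6: x = 502
step 7: x = -1378
step 8: x = 3758
step 9: x = -10274
step 10: x = 28062
The first disagreement with the log is at step 5, where the value should be x = -186.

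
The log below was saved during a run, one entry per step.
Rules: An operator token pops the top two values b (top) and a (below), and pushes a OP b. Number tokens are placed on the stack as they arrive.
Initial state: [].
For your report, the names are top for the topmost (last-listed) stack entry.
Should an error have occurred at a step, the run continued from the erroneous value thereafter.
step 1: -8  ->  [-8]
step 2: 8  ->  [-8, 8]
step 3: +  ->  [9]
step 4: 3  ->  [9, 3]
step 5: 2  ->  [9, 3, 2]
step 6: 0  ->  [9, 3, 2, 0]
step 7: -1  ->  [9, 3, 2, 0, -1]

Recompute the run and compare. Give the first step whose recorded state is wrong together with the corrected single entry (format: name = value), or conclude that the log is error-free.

Recomputing the run from the initial state:
step 1: [-8]
step 2: [-8, 8]
step 3: [0]
step 4: [0, 3]
step 5: [0, 3, 2]
step 6: [0, 3, 2, 0]
step 7: [0, 3, 2, 0, -1]
The first disagreement with the log is at step 3, where the value should be top = 0.

step 3, top = 0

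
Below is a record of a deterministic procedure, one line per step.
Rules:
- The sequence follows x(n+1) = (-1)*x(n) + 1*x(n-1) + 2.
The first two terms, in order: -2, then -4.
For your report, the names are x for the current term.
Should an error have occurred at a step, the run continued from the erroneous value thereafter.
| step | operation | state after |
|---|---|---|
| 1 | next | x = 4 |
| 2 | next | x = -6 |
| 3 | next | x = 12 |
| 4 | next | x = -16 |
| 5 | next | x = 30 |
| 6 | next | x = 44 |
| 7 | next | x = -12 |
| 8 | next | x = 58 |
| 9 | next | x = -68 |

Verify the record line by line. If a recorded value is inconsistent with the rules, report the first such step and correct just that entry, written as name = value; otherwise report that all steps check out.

step 6, x = -44

step 1: x = -1*(-4) + (1)*(-2) + (2) = 4 -> in agreement
step 2: x = -1*(4) + (1)*(-4) + (2) = -6 -> confirmed correct
step 3: x = -1*(-6) + (1)*(4) + (2) = 12 -> verified
step 4: x = -1*(12) + (1)*(-6) + (2) = -16 -> matches
step 5: x = -1*(-16) + (1)*(12) + (2) = 30 -> agrees with the record
step 6: x = -1*(30) + (1)*(-16) + (2) = -44 -> the record disagrees here
That makes step 6 the first incorrect line — x = -44 is what it should show.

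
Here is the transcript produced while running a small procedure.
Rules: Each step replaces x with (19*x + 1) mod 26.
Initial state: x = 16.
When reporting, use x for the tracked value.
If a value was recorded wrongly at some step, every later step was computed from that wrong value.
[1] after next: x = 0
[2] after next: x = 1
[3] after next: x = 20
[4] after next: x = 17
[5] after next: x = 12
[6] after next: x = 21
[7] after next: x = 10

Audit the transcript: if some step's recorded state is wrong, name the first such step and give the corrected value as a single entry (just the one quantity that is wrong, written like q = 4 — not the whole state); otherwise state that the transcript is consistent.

step 1: x = (19*16 + 1) mod 26 = 19 -> the transcript disagrees here
First incorrect step: 1; the correct value is x = 19.

step 1, x = 19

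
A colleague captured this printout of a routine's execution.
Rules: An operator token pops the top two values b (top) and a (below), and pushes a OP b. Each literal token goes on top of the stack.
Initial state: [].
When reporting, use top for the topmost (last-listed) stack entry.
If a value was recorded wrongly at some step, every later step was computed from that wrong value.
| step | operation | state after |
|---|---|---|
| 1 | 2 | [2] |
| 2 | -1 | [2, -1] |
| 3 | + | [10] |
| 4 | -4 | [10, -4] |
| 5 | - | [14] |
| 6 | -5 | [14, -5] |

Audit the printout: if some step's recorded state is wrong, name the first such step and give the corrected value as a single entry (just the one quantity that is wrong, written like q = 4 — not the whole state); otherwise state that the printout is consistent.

Recomputing the run from the initial state:
step 1: [2]
step 2: [2, -1]
step 3: [1]
step 4: [1, -4]
step 5: [5]
step 6: [5, -5]
The first disagreement with the printout is at step 3, where the value should be top = 1.

step 3, top = 1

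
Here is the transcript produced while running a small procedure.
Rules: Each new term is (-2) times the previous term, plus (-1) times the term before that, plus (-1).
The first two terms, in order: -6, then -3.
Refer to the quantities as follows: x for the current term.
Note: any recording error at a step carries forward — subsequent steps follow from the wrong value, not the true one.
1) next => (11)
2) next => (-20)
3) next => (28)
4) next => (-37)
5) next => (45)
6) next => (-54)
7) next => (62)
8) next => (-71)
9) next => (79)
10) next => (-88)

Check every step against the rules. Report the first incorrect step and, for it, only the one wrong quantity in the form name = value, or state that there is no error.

1. x = -2*(-3) + (-1)*(-6) + (-1) = 11 (matches)
2. x = -2*(11) + (-1)*(-3) + (-1) = -20 (consistent with the transcript)
3. x = -2*(-20) + (-1)*(11) + (-1) = 28 (no discrepancy)
4. x = -2*(28) + (-1)*(-20) + (-1) = -37 (in agreement)
5. x = -2*(-37) + (-1)*(28) + (-1) = 45 (in agreement)
6. x = -2*(45) + (-1)*(-37) + (-1) = -54 (exactly as logged)
7. x = -2*(-54) + (-1)*(45) + (-1) = 62 (checks out)
8. x = -2*(62) + (-1)*(-54) + (-1) = -71 (no discrepancy)
9. x = -2*(-71) + (-1)*(62) + (-1) = 79 (in agreement)
10. x = -2*(79) + (-1)*(-71) + (-1) = -88 (exactly as logged)
The whole run recomputes cleanly — no discrepancies.

no error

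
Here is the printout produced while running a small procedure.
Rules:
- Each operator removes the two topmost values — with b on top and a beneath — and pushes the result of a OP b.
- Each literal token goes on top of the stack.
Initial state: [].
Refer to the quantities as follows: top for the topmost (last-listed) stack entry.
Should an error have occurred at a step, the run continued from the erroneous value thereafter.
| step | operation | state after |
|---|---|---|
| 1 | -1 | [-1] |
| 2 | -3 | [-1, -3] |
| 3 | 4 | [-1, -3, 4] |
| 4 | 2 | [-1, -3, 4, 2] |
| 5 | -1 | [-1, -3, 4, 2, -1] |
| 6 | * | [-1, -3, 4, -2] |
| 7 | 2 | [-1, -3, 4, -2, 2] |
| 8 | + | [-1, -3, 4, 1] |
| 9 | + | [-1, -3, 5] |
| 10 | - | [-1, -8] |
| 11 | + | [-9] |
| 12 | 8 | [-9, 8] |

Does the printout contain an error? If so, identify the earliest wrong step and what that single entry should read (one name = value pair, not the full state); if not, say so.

1. push -1: top = -1 (no discrepancy)
2. push -3: top = -3 (no discrepancy)
3. push 4: top = 4 (exactly as logged)
4. push 2: top = 2 (checks out)
5. push -1: top = -1 (same as recorded)
6. 2 * -1 = -2 (matches)
7. push 2: top = 2 (checks out)
8. -2 + 2 = 0 (the entry is off here)
First deviation found at step 8; the corrected entry is top = 0.

step 8, top = 0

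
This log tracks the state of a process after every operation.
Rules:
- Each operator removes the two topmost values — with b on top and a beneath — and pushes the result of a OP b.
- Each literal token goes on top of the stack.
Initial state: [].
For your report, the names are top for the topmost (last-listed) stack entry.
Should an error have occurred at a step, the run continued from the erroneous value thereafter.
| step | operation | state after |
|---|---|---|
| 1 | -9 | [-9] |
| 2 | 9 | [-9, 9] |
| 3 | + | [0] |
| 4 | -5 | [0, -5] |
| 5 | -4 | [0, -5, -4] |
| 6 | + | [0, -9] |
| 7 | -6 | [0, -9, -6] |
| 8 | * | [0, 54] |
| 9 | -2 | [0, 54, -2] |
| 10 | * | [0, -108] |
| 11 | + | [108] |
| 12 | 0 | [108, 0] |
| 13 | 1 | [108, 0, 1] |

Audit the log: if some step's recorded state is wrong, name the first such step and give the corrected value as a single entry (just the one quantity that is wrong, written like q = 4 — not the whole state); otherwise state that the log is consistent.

step 11, top = -108

Recomputing the run from the initial state:
step 1: [-9]
step 2: [-9, 9]
step 3: [0]
step 4: [0, -5]
step 5: [0, -5, -4]
step 6: [0, -9]
step 7: [0, -9, -6]
step 8: [0, 54]
step 9: [0, 54, -2]
step 10: [0, -108]
step 11: [-108]
step 12: [-108, 0]
step 13: [-108, 0, 1]
The first disagreement with the log is at step 11, where the value should be top = -108.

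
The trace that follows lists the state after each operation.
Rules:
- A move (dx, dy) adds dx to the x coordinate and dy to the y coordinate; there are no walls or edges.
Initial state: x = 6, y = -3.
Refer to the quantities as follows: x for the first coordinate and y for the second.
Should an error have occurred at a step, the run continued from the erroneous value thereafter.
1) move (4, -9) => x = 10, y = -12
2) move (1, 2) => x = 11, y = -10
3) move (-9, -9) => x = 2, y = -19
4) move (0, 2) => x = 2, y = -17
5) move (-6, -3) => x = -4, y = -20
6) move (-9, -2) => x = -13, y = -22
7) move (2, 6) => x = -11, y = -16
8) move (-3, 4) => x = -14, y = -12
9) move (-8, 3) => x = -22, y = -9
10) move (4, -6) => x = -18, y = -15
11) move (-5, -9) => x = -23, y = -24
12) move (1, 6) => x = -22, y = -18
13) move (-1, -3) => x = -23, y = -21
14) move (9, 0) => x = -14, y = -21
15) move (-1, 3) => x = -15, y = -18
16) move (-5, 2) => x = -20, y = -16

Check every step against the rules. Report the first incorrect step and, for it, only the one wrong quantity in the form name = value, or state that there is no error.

no error

1. x = 6 + (4) = 10, y = -3 + (-9) = -12 (same as recorded)
2. x = 10 + (1) = 11, y = -12 + (2) = -10 (agrees with the trace)
3. x = 11 + (-9) = 2, y = -10 + (-9) = -19 (confirmed correct)
4. x = 2 + (0) = 2, y = -19 + (2) = -17 (verified)
5. x = 2 + (-6) = -4, y = -17 + (-3) = -20 (verified)
6. x = -4 + (-9) = -13, y = -20 + (-2) = -22 (exactly as logged)
7. x = -13 + (2) = -11, y = -22 + (6) = -16 (verified)
8. x = -11 + (-3) = -14, y = -16 + (4) = -12 (exactly as logged)
9. x = -14 + (-8) = -22, y = -12 + (3) = -9 (matches)
10. x = -22 + (4) = -18, y = -9 + (-6) = -15 (exactly as logged)
11. x = -18 + (-5) = -23, y = -15 + (-9) = -24 (matches)
12. x = -23 + (1) = -22, y = -24 + (6) = -18 (in agreement)
13. x = -22 + (-1) = -23, y = -18 + (-3) = -21 (verified)
14. x = -23 + (9) = -14, y = -21 + (0) = -21 (same as recorded)
15. x = -14 + (-1) = -15, y = -21 + (3) = -18 (verified)
16. x = -15 + (-5) = -20, y = -18 + (2) = -16 (confirmed correct)
The whole run recomputes cleanly — no discrepancies.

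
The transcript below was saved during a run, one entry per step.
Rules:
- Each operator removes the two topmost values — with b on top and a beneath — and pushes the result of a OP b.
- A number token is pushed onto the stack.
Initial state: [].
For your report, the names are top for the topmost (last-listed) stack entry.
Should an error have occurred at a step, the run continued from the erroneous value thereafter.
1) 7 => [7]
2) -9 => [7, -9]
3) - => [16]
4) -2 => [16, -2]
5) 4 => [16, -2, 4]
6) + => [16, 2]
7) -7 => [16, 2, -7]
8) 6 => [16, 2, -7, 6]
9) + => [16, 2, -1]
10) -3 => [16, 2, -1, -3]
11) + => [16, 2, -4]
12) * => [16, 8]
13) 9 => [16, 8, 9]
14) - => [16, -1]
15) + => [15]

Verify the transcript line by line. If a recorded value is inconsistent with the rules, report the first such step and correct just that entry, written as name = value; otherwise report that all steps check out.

Recomputing the run from the initial state:
step 1: [7]
step 2: [7, -9]
step 3: [16]
step 4: [16, -2]
step 5: [16, -2, 4]
step 6: [16, 2]
step 7: [16, 2, -7]
step 8: [16, 2, -7, 6]
step 9: [16, 2, -1]
step 10: [16, 2, -1, -3]
step 11: [16, 2, -4]
step 12: [16, -8]
step 13: [16, -8, 9]
step 14: [16, -17]
step 15: [-1]
The first disagreement with the transcript is at step 12, where the value should be top = -8.

step 12, top = -8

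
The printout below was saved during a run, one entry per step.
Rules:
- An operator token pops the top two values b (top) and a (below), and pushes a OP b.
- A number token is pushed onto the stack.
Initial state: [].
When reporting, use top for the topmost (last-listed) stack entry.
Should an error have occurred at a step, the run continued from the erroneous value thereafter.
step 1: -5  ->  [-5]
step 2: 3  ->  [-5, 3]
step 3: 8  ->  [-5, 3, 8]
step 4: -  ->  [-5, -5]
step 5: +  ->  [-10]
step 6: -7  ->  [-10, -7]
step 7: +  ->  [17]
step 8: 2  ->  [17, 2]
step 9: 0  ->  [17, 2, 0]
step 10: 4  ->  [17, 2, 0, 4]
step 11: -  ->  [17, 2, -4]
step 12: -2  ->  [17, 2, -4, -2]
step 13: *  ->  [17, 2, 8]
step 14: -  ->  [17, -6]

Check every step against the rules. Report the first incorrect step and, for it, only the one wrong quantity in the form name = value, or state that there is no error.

step 7, top = -17

Recomputing the run from the initial state:
step 1: [-5]
step 2: [-5, 3]
step 3: [-5, 3, 8]
step 4: [-5, -5]
step 5: [-10]
step 6: [-10, -7]
step 7: [-17]
step 8: [-17, 2]
step 9: [-17, 2, 0]
step 10: [-17, 2, 0, 4]
step 11: [-17, 2, -4]
step 12: [-17, 2, -4, -2]
step 13: [-17, 2, 8]
step 14: [-17, -6]
The first disagreement with the printout is at step 7, where the value should be top = -17.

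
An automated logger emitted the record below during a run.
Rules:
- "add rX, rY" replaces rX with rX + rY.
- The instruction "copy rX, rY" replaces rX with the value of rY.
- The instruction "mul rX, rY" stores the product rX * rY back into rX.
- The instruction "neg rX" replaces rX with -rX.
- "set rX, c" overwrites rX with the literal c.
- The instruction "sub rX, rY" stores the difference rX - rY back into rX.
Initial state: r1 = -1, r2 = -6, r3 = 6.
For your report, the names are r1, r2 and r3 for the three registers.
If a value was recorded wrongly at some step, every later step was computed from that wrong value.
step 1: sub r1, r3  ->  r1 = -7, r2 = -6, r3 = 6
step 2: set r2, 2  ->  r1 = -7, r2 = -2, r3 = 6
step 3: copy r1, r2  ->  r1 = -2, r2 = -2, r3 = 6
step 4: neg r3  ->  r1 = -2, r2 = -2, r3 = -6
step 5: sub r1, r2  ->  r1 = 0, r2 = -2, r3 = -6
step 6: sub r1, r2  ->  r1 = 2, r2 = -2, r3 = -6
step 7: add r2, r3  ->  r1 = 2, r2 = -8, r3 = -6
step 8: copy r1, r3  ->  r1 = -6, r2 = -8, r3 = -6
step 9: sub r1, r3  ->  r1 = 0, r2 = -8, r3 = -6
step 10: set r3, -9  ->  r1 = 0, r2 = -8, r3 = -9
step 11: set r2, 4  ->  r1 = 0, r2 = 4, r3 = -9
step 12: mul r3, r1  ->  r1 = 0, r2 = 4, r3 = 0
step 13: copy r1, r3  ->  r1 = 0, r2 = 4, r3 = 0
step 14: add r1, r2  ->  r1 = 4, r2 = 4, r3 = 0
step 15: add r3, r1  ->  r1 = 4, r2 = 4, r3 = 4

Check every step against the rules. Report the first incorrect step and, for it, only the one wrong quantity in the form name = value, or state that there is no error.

1. r1 = -1 - 6 = -7 (confirmed correct)
2. r2 = 2 (the recorded entry deviates here)
That makes step 2 the first incorrect line — r2 = 2 is what it should show.

step 2, r2 = 2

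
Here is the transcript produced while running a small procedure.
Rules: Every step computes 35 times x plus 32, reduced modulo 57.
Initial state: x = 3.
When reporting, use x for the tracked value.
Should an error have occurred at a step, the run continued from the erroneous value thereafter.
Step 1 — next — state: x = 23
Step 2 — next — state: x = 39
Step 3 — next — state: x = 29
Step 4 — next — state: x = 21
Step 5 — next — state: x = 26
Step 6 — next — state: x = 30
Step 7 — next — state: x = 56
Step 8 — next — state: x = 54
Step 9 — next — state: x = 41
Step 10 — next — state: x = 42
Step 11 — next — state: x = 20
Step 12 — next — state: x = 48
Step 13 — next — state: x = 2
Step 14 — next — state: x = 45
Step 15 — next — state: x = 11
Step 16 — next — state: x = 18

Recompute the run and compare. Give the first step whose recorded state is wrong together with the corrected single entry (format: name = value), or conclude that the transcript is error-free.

Recomputing the run from the initial state:
step 1: x = 23
step 2: x = 39
step 3: x = 29
step 4: x = 21
step 5: x = 26
step 6: x = 30
step 7: x = 56
step 8: x = 54
step 9: x = 41
step 10: x = 42
step 11: x = 20
step 12: x = 48
step 13: x = 2
step 14: x = 45
step 15: x = 11
step 16: x = 18
This matches the transcript at every step.

no error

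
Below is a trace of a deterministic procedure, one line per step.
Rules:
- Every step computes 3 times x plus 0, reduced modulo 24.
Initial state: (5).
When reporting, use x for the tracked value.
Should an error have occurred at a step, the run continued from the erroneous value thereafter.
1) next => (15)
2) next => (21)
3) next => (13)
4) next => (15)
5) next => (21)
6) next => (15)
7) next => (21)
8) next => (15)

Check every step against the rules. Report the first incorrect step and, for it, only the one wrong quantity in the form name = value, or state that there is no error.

Recomputing the run from the initial state:
step 1: x = 15
step 2: x = 21
step 3: x = 15
step 4: x = 21
step 5: x = 15
step 6: x = 21
step 7: x = 15
step 8: x = 21
The first disagreement with the trace is at step 3, where the value should be x = 15.

step 3, x = 15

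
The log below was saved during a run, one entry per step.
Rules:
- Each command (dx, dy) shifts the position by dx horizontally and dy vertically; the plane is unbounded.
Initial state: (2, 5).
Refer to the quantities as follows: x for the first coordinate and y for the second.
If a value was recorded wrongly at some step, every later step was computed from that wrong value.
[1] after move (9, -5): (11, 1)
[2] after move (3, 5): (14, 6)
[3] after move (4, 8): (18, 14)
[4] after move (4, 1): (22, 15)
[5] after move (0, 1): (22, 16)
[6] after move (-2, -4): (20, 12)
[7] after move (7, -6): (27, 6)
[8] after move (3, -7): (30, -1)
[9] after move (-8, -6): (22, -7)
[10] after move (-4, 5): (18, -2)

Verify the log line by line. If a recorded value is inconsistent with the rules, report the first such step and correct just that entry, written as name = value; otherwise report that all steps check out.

step 1, y = 0

1. x = 2 + (9) = 11, y = 5 + (-5) = 0 (the log disagrees here)
First incorrect step: 1; the correct value is y = 0.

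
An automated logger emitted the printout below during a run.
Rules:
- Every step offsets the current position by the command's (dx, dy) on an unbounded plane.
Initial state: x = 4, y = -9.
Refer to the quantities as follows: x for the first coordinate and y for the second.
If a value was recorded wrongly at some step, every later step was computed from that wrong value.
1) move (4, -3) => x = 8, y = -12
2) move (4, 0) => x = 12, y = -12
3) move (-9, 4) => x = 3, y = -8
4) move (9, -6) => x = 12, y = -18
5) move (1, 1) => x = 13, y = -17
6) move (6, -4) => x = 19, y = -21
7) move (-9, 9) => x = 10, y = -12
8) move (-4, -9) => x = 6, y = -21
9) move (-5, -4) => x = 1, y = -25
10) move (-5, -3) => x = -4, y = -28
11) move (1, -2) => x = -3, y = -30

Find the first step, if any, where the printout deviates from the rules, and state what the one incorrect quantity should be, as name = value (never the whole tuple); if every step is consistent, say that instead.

step 4, y = -14

Recomputing the run from the initial state:
step 1: x = 8, y = -12
step 2: x = 12, y = -12
step 3: x = 3, y = -8
step 4: x = 12, y = -14
step 5: x = 13, y = -13
step 6: x = 19, y = -17
step 7: x = 10, y = -8
step 8: x = 6, y = -17
step 9: x = 1, y = -21
step 10: x = -4, y = -24
step 11: x = -3, y = -26
The first disagreement with the printout is at step 4, where the value should be y = -14.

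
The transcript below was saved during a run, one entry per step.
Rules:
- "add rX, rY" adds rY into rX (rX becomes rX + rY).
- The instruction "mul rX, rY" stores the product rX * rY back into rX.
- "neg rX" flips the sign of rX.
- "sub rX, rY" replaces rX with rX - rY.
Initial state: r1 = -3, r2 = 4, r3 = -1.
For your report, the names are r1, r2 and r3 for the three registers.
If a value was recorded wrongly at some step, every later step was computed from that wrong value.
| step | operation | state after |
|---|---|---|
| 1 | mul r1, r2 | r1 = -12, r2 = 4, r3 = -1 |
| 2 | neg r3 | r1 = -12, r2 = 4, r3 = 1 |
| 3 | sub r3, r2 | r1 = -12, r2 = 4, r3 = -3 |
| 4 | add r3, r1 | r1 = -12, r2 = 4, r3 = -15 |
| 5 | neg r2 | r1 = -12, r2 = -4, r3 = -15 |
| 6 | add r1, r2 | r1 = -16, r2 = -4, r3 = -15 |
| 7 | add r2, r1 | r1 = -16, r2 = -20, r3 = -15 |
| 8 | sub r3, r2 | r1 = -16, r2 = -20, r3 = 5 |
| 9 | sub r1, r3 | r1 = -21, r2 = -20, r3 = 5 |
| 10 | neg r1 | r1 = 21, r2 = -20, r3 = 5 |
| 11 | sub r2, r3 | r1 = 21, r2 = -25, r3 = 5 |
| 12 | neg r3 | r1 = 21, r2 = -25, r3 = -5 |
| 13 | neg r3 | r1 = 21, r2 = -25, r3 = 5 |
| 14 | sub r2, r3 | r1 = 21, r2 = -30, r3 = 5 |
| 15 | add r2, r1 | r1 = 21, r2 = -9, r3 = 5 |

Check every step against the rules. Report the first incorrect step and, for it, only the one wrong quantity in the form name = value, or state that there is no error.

step 1: r1 = -3 * 4 = -12 -> agrees with the transcript
step 2: r3 = -(-1) = 1 -> same as recorded
step 3: r3 = 1 - 4 = -3 -> confirmed correct
step 4: r3 = -3 + -12 = -15 -> checks out
step 5: r2 = -(4) = -4 -> confirmed correct
step 6: r1 = -12 + -4 = -16 -> matches
step 7: r2 = -4 + -16 = -20 -> verified
step 8: r3 = -15 - -20 = 5 -> verified
step 9: r1 = -16 - 5 = -21 -> exactly as logged
step 10: r1 = -(-21) = 21 -> exactly as logged
step 11: r2 = -20 - 5 = -25 -> checks out
step 12: r3 = -(5) = -5 -> verified
step 13: r3 = -(-5) = 5 -> agrees with the transcript
step 14: r2 = -25 - 5 = -30 -> verified
step 15: r2 = -30 + 21 = -9 -> matches
Every step is consistent.

no error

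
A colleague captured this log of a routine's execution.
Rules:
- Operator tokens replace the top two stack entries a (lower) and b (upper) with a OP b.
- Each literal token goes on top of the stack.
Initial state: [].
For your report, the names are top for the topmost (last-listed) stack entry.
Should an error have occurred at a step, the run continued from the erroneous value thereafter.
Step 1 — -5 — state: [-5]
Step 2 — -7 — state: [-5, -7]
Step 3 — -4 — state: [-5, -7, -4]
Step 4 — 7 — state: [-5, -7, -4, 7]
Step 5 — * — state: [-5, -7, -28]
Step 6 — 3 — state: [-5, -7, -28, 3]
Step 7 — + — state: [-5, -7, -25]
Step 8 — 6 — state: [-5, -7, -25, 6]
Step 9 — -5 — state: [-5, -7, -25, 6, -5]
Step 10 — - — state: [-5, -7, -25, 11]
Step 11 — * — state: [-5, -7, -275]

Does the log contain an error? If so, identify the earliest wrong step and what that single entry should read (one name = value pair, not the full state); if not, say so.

step 1: push -5: top = -5 -> checks out
step 2: push -7: top = -7 -> matches
step 3: push -4: top = -4 -> confirmed correct
step 4: push 7: top = 7 -> confirmed correct
step 5: -4 * 7 = -28 -> exactly as logged
step 6: push 3: top = 3 -> consistent with the log
step 7: -28 + 3 = -25 -> checks out
step 8: push 6: top = 6 -> same as recorded
step 9: push -5: top = -5 -> confirmed correct
step 10: 6 - -5 = 11 -> agrees with the log
step 11: -25 * 11 = -275 -> same as recorded
Nothing is out of place; the run is error-free.

no error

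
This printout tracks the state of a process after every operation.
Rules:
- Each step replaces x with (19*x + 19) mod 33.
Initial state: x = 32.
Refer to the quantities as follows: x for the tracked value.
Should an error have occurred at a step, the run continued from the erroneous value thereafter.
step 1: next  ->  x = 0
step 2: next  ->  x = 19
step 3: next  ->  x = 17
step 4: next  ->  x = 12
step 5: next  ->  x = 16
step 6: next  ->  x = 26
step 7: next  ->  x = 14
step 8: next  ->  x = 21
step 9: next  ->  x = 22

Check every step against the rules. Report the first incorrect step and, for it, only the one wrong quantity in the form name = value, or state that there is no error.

Step 1: x = (19*32 + 19) mod 33 = 0 — matches.
Step 2: x = (19*0 + 19) mod 33 = 19 — no discrepancy.
Step 3: x = (19*19 + 19) mod 33 = 17 — confirmed correct.
Step 4: x = (19*17 + 19) mod 33 = 12 — in agreement.
Step 5: x = (19*12 + 19) mod 33 = 16 — agrees with the printout.
Step 6: x = (19*16 + 19) mod 33 = 26 — no discrepancy.
Step 7: x = (19*26 + 19) mod 33 = 18 — the entry is off here.
The audit stops at step 7: the recorded entry is wrong and should be x = 18.

step 7, x = 18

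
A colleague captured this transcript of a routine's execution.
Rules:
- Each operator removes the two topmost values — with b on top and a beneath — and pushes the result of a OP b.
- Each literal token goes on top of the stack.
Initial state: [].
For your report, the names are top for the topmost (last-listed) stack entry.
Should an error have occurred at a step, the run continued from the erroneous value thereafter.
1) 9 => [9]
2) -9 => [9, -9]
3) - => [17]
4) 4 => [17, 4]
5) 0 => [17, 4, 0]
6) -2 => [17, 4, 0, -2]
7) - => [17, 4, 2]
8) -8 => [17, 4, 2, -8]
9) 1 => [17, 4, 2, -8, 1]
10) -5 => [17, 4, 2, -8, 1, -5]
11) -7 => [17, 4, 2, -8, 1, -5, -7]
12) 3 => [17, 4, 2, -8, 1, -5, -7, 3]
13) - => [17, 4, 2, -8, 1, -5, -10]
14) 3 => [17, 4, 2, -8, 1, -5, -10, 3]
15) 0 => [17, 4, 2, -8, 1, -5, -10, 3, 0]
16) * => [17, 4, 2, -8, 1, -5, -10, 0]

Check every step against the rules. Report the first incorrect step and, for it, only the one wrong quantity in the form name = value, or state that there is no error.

step 3, top = 18

Recomputing the run from the initial state:
step 1: [9]
step 2: [9, -9]
step 3: [18]
step 4: [18, 4]
step 5: [18, 4, 0]
step 6: [18, 4, 0, -2]
step 7: [18, 4, 2]
step 8: [18, 4, 2, -8]
step 9: [18, 4, 2, -8, 1]
step 10: [18, 4, 2, -8, 1, -5]
step 11: [18, 4, 2, -8, 1, -5, -7]
step 12: [18, 4, 2, -8, 1, -5, -7, 3]
step 13: [18, 4, 2, -8, 1, -5, -10]
step 14: [18, 4, 2, -8, 1, -5, -10, 3]
step 15: [18, 4, 2, -8, 1, -5, -10, 3, 0]
step 16: [18, 4, 2, -8, 1, -5, -10, 0]
The first disagreement with the transcript is at step 3, where the value should be top = 18.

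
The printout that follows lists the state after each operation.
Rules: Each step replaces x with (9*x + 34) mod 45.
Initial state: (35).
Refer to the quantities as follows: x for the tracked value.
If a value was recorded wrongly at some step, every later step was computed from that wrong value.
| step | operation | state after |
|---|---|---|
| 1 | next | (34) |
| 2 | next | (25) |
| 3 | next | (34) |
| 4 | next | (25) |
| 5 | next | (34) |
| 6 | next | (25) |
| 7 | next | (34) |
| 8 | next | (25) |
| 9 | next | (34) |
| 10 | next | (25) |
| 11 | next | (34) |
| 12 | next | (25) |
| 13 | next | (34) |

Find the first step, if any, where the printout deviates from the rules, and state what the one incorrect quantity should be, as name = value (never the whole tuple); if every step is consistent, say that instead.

Step 1: x = (9*35 + 34) mod 45 = 34 — same as recorded.
Step 2: x = (9*34 + 34) mod 45 = 25 — agrees with the printout.
Step 3: x = (9*25 + 34) mod 45 = 34 — no discrepancy.
Step 4: x = (9*34 + 34) mod 45 = 25 — agrees with the printout.
Step 5: x = (9*25 + 34) mod 45 = 34 — same as recorded.
Step 6: x = (9*34 + 34) mod 45 = 25 — no discrepancy.
Step 7: x = (9*25 + 34) mod 45 = 34 — exactly as logged.
Step 8: x = (9*34 + 34) mod 45 = 25 — no discrepancy.
Step 9: x = (9*25 + 34) mod 45 = 34 — verified.
Step 10: x = (9*34 + 34) mod 45 = 25 — exactly as logged.
Step 11: x = (9*25 + 34) mod 45 = 34 — no discrepancy.
Step 12: x = (9*34 + 34) mod 45 = 25 — agrees with the printout.
Step 13: x = (9*25 + 34) mod 45 = 34 — same as recorded.
All entries verified; no error found.

no error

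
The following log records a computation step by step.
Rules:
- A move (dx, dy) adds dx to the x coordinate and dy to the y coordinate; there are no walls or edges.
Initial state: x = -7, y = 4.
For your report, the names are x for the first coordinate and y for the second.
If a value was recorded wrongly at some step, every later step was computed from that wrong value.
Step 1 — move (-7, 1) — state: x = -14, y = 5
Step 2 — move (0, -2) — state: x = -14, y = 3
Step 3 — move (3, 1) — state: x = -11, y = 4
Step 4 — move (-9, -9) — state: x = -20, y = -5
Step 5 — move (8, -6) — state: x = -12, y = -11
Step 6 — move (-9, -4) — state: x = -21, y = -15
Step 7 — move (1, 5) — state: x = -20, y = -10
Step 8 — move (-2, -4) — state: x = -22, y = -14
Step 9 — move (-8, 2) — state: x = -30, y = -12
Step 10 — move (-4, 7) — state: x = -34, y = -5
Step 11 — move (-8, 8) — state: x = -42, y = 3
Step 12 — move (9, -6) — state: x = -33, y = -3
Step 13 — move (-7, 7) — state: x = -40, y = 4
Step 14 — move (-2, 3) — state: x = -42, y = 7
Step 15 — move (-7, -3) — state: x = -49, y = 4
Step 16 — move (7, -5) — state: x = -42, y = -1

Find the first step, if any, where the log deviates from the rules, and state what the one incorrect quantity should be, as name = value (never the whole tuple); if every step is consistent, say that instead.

Recomputing the run from the initial state:
step 1: x = -14, y = 5
step 2: x = -14, y = 3
step 3: x = -11, y = 4
step 4: x = -20, y = -5
step 5: x = -12, y = -11
step 6: x = -21, y = -15
step 7: x = -20, y = -10
step 8: x = -22, y = -14
step 9: x = -30, y = -12
step 10: x = -34, y = -5
step 11: x = -42, y = 3
step 12: x = -33, y = -3
step 13: x = -40, y = 4
step 14: x = -42, y = 7
step 15: x = -49, y = 4
step 16: x = -42, y = -1
This matches the log at every step.

no error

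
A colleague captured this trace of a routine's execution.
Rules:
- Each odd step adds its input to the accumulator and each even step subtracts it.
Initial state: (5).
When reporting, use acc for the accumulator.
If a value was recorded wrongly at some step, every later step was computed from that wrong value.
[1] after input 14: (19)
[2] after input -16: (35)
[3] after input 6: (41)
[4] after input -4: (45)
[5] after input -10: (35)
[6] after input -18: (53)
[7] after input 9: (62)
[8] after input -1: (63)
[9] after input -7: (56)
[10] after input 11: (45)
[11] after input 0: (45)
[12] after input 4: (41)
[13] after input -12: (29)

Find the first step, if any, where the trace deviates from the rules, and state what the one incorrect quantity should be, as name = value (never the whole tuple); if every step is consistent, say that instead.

Recomputing the run from the initial state:
step 1: acc = 19
step 2: acc = 35
step 3: acc = 41
step 4: acc = 45
step 5: acc = 35
step 6: acc = 53
step 7: acc = 62
step 8: acc = 63
step 9: acc = 56
step 10: acc = 45
step 11: acc = 45
step 12: acc = 41
step 13: acc = 29
This matches the trace at every step.

no error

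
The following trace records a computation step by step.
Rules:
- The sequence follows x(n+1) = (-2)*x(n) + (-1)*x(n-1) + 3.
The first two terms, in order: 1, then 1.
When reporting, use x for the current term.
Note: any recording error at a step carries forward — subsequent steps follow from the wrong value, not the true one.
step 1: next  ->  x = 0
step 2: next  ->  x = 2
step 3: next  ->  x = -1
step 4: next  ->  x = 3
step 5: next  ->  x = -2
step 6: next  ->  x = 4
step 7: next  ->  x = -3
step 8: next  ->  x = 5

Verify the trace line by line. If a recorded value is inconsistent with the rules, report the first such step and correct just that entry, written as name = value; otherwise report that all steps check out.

1. x = -2*(1) + (-1)*(1) + (3) = 0 (in agreement)
2. x = -2*(0) + (-1)*(1) + (3) = 2 (checks out)
3. x = -2*(2) + (-1)*(0) + (3) = -1 (consistent with the trace)
4. x = -2*(-1) + (-1)*(2) + (3) = 3 (consistent with the trace)
5. x = -2*(3) + (-1)*(-1) + (3) = -2 (checks out)
6. x = -2*(-2) + (-1)*(3) + (3) = 4 (agrees with the trace)
7. x = -2*(4) + (-1)*(-2) + (3) = -3 (verified)
8. x = -2*(-3) + (-1)*(4) + (3) = 5 (checks out)
Nothing is out of place; the run is error-free.

no error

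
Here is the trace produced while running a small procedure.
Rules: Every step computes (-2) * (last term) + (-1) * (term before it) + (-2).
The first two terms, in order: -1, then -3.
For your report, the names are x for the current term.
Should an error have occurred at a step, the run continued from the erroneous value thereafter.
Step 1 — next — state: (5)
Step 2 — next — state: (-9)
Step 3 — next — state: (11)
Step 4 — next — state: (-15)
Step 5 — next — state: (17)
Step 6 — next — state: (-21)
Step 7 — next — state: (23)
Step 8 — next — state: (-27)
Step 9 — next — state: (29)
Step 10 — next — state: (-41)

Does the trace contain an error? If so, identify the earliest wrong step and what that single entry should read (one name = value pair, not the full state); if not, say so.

step 1: x = -2*(-3) + (-1)*(-1) + (-2) = 5 -> in agreement
step 2: x = -2*(5) + (-1)*(-3) + (-2) = -9 -> in agreement
step 3: x = -2*(-9) + (-1)*(5) + (-2) = 11 -> matches
step 4: x = -2*(11) + (-1)*(-9) + (-2) = -15 -> no discrepancy
step 5: x = -2*(-15) + (-1)*(11) + (-2) = 17 -> confirmed correct
step 6: x = -2*(17) + (-1)*(-15) + (-2) = -21 -> in agreement
step 7: x = -2*(-21) + (-1)*(17) + (-2) = 23 -> no discrepancy
step 8: x = -2*(23) + (-1)*(-21) + (-2) = -27 -> in agreement
step 9: x = -2*(-27) + (-1)*(23) + (-2) = 29 -> checks out
step 10: x = -2*(29) + (-1)*(-27) + (-2) = -33 -> not what was recorded
The earliest wrong entry is at step 10: it should read x = -33.

step 10, x = -33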